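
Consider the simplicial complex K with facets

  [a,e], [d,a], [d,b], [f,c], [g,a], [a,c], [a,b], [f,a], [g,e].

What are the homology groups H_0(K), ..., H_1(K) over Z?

H_0 = Z,  H_1 = Z^3.

Order the vertices as a < b < c < d < e < f < g. Listing each simplex with vertices in this order, K has dimension 1 with simplices:

  0-simplices (7): a, b, c, d, e, f, g
  1-simplices (9): ab, ac, ad, ae, af, ag, bd, cf, eg

giving chain groups C_0 ≅ Z^7, C_1 ≅ Z^9.

∂_1: C_1 → C_0 maps an edge to its endpoints' difference, ∂[p,q] = q − p.
This gives a 7×9 integer matrix of rank 6; reducing to Smith normal form yields diagonal entries (1,1,1,1,1,1).

Reading off H_k = ker ∂_k / im ∂_{k+1}:

  H_0: rank C_0 − rank ∂_1 = 7 − 6 = 1, and the invariant factors of ∂_1 are all 1, so H_0 = Z.
  H_1: rank ker ∂_1 − rank ∂_2 = (9 − 6) − 0 = 3, and there is no ∂_2, so H_1 = Z^3.

(K is a triangulation of a wedge of 3 circles.)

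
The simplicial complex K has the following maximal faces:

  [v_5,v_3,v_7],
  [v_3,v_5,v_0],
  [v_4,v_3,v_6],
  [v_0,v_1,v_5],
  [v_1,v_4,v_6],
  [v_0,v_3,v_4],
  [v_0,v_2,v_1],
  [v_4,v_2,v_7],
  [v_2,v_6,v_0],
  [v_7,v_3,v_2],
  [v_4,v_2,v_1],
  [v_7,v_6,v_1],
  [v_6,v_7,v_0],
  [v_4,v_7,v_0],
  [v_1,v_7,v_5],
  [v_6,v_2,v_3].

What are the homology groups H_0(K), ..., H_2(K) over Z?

H_0 ≅ Z,  H_1 ≅ Z^2,  H_2 ≅ Z.

Take the total order v_0 < v_1 < v_2 < v_3 < v_4 < v_5 < v_6 < v_7 on the vertex set. Then K (dimension 2) consists of the simplices:

  0-simplices (8): [v_0], [v_1], [v_2], [v_3], [v_4], [v_5], [v_6], [v_7]
  1-simplices (24): (24 of them)
  2-simplices (16): (16 of them)

so the chain groups are C_0 ≅ Z^8, C_1 ≅ Z^24, C_2 ≅ Z^16.

Boundary ∂_1: C_1 → C_0 sends each edge [p,q] (with p < q) to q − p. For instance
  ∂[v_0,v_6] = [v_6] − [v_0].
The resulting 8×24 matrix has rank 7, and its Smith normal form has invariant factors (1,1,1,1,1,1,1).

The boundary map ∂_2: C_2 → C_1 sends each 2-simplex [p,q,r] to [q,r] − [p,r] + [p,q]. For instance
  ∂[v_0,v_3,v_5] = [v_3,v_5] − [v_0,v_5] + [v_0,v_3],
  ∂[v_3,v_4,v_6] = [v_4,v_6] − [v_3,v_6] + [v_3,v_4].
As a 24×16 matrix over Z this has rank 15, with invariant factors (1,1,1,1,1,1,1,1,1,1,1,1,1,1,1).

From H_k ≅ ker(∂_k) / im(∂_{k+1}) we obtain:

  H_0: rank C_0 − rank ∂_1 = 8 − 7 = 1, and the invariant factors of ∂_1 are all 1, so H_0 ≅ Z.
  H_1: rank ker ∂_1 − rank ∂_2 = (24 − 7) − 15 = 2, and the invariant factors of ∂_2 are all 1, so H_1 ≅ Z^2.
  H_2: rank ker ∂_2 − rank ∂_3 = (16 − 15) − 0 = 1, and there is no ∂_3, so H_2 ≅ Z.

As a check, the Euler characteristic is 8 − 24 + 16 = 0, which agrees with 1 − 2 + 1 = 0.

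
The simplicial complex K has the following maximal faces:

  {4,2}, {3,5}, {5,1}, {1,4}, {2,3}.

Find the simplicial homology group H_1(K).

H_1 = Z.

We work with the vertex ordering 1 < 2 < 3 < 4 < 5. The simplices of K, each written with vertices in increasing order, are:

  0-simplices (5): [1], [2], [3], [4], [5]
  1-simplices (5): [1,4], [1,5], [2,3], [2,4], [3,5]

so the chain groups are C_0 ≅ Z^5, C_1 ≅ Z^5.

The boundary map ∂_1: C_1 → C_0 maps an edge to its endpoints' difference, ∂[p,q] = q − p. For instance
  ∂[2,4] = [4] − [2].
As a 5×5 matrix over Z this has rank 4, with invariant factors (1,1,1,1).

Computing H_k = (kernel of ∂_k) / (image of ∂_{k+1}):

  H_1: rank ker ∂_1 − rank ∂_2 = (5 − 4) − 0 = 1, and there is no ∂_2, so H_1 = Z.

(K is a triangulation of the circle S^1.)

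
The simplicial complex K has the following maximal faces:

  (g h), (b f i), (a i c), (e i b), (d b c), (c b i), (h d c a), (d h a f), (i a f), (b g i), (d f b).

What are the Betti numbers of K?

b_0 = 1, b_1 = 1, b_2 = 1, b_3 = 0.

Order the vertices as a < b < c < d < e < f < g < h < i. Listing each simplex with vertices in this order, K has dimension 3 with simplices:

  0-simplices (9): a, b, c, d, e, f, g, h, i
  1-simplices (21): ac, ad, af, ah, ai, bc, bd, be, bf, bg, bi, cd, ch, ci, df, dh, ei, fh, fi, gh, gi
  2-simplices (15): acd, ach, aci, adf, adh, afh, afi, bcd, bci, bdf, bei, bfi, bgi, cdh, dfh
  3-simplices (2): acdh, adfh

giving chain groups C_0 ≅ Z^9, C_1 ≅ Z^21, C_2 ≅ Z^15, C_3 ≅ Z^2.

∂_1: C_1 → C_0 is given by ∂[p,q] = [q] − [p].
As a 9×21 matrix over Z this has rank 8, with invariant factors (1,1,1,1,1,1,1,1).

Boundary ∂_2: C_2 → C_1 maps a triangle to the signed sum of its edges. For instance
  ∂ach = ch − ah + ac,
  ∂afh = fh − ah + af.
This gives a 21×15 integer matrix of rank 12; reducing to Smith normal form yields diagonal entries (1,1,1,1,1,1,1,1,1,1,1,1).

The boundary map ∂_3: C_3 → C_2 sends each 3-simplex σ to the alternating sum Σ_i (−1)^i (σ with its i-th vertex removed). For instance
  ∂adfh = dfh − afh + adh − adf,
  ∂acdh = cdh − adh + ach − acd.
As a 15×2 matrix over Z this has rank 2, with invariant factors (1,1).

Reading off H_k = ker ∂_k / im ∂_{k+1}:

  H_0: rank C_0 − rank ∂_1 = 9 − 8 = 1, and the invariant factors of ∂_1 are all 1, so H_0 = Z.
  H_1: rank ker ∂_1 − rank ∂_2 = (21 − 8) − 12 = 1, and the invariant factors of ∂_2 are all 1, so H_1 = Z.
  H_2: rank ker ∂_2 − rank ∂_3 = (15 − 12) − 2 = 1, and the invariant factors of ∂_3 are all 1, so H_2 = Z.
  H_3: rank ker ∂_3 − rank ∂_4 = (2 − 2) − 0 = 0, and there is no ∂_4, so H_3 = 0.

Hence the Betti numbers are b_0 = 1, b_1 = 1, b_2 = 1, b_3 = 0.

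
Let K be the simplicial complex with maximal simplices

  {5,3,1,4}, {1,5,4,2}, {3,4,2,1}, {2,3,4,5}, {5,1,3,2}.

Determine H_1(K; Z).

H_1 ≅ 0.

Fix the vertex order 1 < 2 < 3 < 4 < 5 and write every simplex with vertices in increasing order. Then dim K = 3 and the simplices of K are:

  0-simplices (5): [1], [2], [3], [4], [5]
  1-simplices (10): [1,2], [1,3], [1,4], [1,5], [2,3], [2,4], [2,5], [3,4], [3,5], [4,5]
  2-simplices (10): [1,2,3], [1,2,4], [1,2,5], [1,3,4], [1,3,5], [1,4,5], [2,3,4], [2,3,5], [2,4,5], [3,4,5]
  3-simplices (5): [1,2,3,4], [1,2,3,5], [1,2,4,5], [1,3,4,5], [2,3,4,5]

giving chain groups C_0 ≅ Z^5, C_1 ≅ Z^10, C_2 ≅ Z^10, C_3 ≅ Z^5.

∂_1: C_1 → C_0 maps an edge to its endpoints' difference, ∂[p,q] = q − p. For instance
  ∂[1,2] = [2] − [1].
The 5×10 boundary matrix has rank 4 and Smith normal form diag(1,1,1,1).

∂_2: C_2 → C_1 acts by ∂[p,q,r] = [q,r] − [p,r] + [p,q]. For instance
  ∂[1,3,5] = [3,5] − [1,5] + [1,3],
  ∂[1,4,5] = [4,5] − [1,5] + [1,4].
As a 10×10 matrix over Z this has rank 6, with invariant factors (1,1,1,1,1,1).

∂_3: C_3 → C_2 sends each 3-simplex σ to the alternating sum Σ_i (−1)^i (σ with its i-th vertex removed). For instance
  ∂[1,2,3,4] = [2,3,4] − [1,3,4] + [1,2,4] − [1,2,3],
  ∂[1,2,4,5] = [2,4,5] − [1,4,5] + [1,2,5] − [1,2,4].
The 10×5 boundary matrix has rank 4 and Smith normal form diag(1,1,1,1).

Reading off H_k = ker ∂_k / im ∂_{k+1}:

  H_1: rank ker ∂_1 − rank ∂_2 = (10 − 4) − 6 = 0, and the invariant factors of ∂_2 are all 1, so H_1 ≅ 0.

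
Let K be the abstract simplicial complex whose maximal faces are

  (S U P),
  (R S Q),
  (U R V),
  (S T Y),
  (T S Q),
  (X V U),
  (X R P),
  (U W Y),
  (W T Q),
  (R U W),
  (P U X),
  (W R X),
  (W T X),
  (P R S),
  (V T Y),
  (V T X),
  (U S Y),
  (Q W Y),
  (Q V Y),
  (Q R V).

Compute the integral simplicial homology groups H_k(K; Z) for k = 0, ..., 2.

We work with the vertex ordering P < Q < R < S < T < U < V < W < X < Y. The simplices of K, each written with vertices in increasing order, are:

  0-simplices (10): P, Q, R, S, T, U, V, W, X, Y
  1-simplices (30): PR, PS, PU, PX, QR, QS, QT, QV, QW, QY, RS, RU, RV, RW, RX, ST, SU, SY, TV, TW, TX, TY, UV, UW, UX, UY, VX, VY, WX, WY
  2-simplices (20): PRS, PRX, PSU, PUX, QRS, QRV, QST, QTW, QVY, QWY, RUV, RUW, RWX, STY, SUY, TVX, TVY, TWX, UVX, UWY

so the chain groups are C_0 ≅ Z^10, C_1 ≅ Z^30, C_2 ≅ Z^20.

The boundary map ∂_1: C_1 → C_0 maps an edge to its endpoints' difference, ∂[p,q] = q − p. For instance
  ∂RS = S − R.
This gives a 10×30 integer matrix of rank 9; reducing to Smith normal form yields diagonal entries (1,1,1,1,1,1,1,1,1).

The boundary map ∂_2: C_2 → C_1 acts by ∂[p,q,r] = [q,r] − [p,r] + [p,q]. For instance
  ∂QRV = RV − QV + QR,
  ∂RWX = WX − RX + RW.
This gives a 30×20 integer matrix of rank 20; reducing to Smith normal form yields diagonal entries (1,1,1,1,1,1,1,1,1,1,1,1,1,1,1,1,1,1,1,2).

From H_k ≅ ker(∂_k) / im(∂_{k+1}) we obtain:

  H_0: rank C_0 − rank ∂_1 = 10 − 9 = 1, and the invariant factors of ∂_1 are all 1, so H_0 = Z.
  H_1: rank ker ∂_1 − rank ∂_2 = (30 − 9) − 20 = 1, and ∂_2 has invariant factor 2 > 1, so H_1 = Z ⊕ Z/2.
  H_2: rank ker ∂_2 − rank ∂_3 = (20 − 20) − 0 = 0, and there is no ∂_3, so H_2 = 0.

As a check, the Euler characteristic is 10 − 30 + 20 = 0, which agrees with 1 − 1 + 0 = 0.
(K is a triangulation of the Klein bottle.)

H_0 = Z,  H_1 = Z ⊕ Z/2,  H_2 = 0.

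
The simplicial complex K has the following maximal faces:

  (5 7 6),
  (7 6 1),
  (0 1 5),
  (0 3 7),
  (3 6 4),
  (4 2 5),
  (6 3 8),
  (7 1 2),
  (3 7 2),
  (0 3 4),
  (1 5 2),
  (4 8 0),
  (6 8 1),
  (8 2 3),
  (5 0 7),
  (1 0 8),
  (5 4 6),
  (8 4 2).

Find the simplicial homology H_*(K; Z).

Fix the vertex order 0 < 1 < 2 < 3 < 4 < 5 < 6 < 7 < 8 and write every simplex with vertices in increasing order. Then dim K = 2 and the simplices of K are:

  0-simplices (9): [0], [1], [2], [3], [4], [5], [6], [7], [8]
  1-simplices (27): (27 of them)
  2-simplices (18): [0,1,5], [0,1,8], [0,3,4], [0,3,7], [0,4,8], [0,5,7], [1,2,5], [1,2,7], [1,6,7], [1,6,8], [2,3,7], [2,3,8], [2,4,5], [2,4,8], [3,4,6], [3,6,8], [4,5,6], [5,6,7]

so the chain groups are C_0 ≅ Z^9, C_1 ≅ Z^27, C_2 ≅ Z^18.

Boundary ∂_1: C_1 → C_0 is given by ∂[p,q] = [q] − [p]. For instance
  ∂[3,8] = [8] − [3].
The resulting 9×27 matrix has rank 8, and its Smith normal form has invariant factors (1,1,1,1,1,1,1,1).

∂_2: C_2 → C_1 acts by ∂[p,q,r] = [q,r] − [p,r] + [p,q]. For instance
  ∂[0,5,7] = [5,7] − [0,7] + [0,5],
  ∂[1,6,8] = [6,8] − [1,8] + [1,6].
The 27×18 boundary matrix has rank 18 and Smith normal form diag(1,1,1,1,1,1,1,1,1,1,1,1,1,1,1,1,1,2).

Reading off H_k = ker ∂_k / im ∂_{k+1}:

  H_0: rank C_0 − rank ∂_1 = 9 − 8 = 1, and the invariant factors of ∂_1 are all 1, so H_0 ≅ Z.
  H_1: rank ker ∂_1 − rank ∂_2 = (27 − 8) − 18 = 1, and ∂_2 has invariant factor 2 > 1, so H_1 ≅ Z ⊕ Z_2.
  H_2: rank ker ∂_2 − rank ∂_3 = (18 − 18) − 0 = 0, and there is no ∂_3, so H_2 ≅ 0.

H_0 ≅ Z,  H_1 ≅ Z ⊕ Z_2,  H_2 = 0.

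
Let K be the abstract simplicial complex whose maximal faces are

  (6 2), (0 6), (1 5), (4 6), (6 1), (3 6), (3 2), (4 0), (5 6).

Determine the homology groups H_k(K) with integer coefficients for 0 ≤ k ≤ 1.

Order the vertices as 0 < 1 < 2 < 3 < 4 < 5 < 6. Listing each simplex with vertices in this order, K has dimension 1 with simplices:

  0-simplices (7): [0], [1], [2], [3], [4], [5], [6]
  1-simplices (9): [0,4], [0,6], [1,5], [1,6], [2,3], [2,6], [3,6], [4,6], [5,6]

so the chain groups are C_0 ≅ Z^7, C_1 ≅ Z^9.

∂_1: C_1 → C_0 sends each edge [p,q] (with p < q) to q − p. For instance
  ∂[4,6] = [6] − [4].
This gives a 7×9 integer matrix of rank 6; reducing to Smith normal form yields diagonal entries (1,1,1,1,1,1).

Computing H_k = (kernel of ∂_k) / (image of ∂_{k+1}):

  H_0: rank C_0 − rank ∂_1 = 7 − 6 = 1, and the invariant factors of ∂_1 are all 1, so H_0 ≅ Z.
  H_1: rank ker ∂_1 − rank ∂_2 = (9 − 6) − 0 = 3, and there is no ∂_2, so H_1 ≅ Z^3.

H_0 ≅ Z,  H_1 ≅ Z^3.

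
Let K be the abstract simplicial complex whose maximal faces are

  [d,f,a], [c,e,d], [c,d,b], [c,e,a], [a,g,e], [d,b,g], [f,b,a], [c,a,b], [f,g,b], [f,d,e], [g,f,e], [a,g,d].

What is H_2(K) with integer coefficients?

We work with the vertex ordering a < b < c < d < e < f < g. The simplices of K, each written with vertices in increasing order, are:

  0-simplices (7): a, b, c, d, e, f, g
  1-simplices (18): ab, ac, ad, ae, af, ag, bc, bd, bf, bg, cd, ce, de, df, dg, ef, eg, fg
  2-simplices (12): abc, abf, ace, adf, adg, aeg, bcd, bdg, bfg, cde, def, efg

so the chain groups are C_0 ≅ Z^7, C_1 ≅ Z^18, C_2 ≅ Z^12.

Boundary ∂_1: C_1 → C_0 is given by ∂[p,q] = [q] − [p]. For instance
  ∂df = f − d.
As a 7×18 matrix over Z this has rank 6, with invariant factors (1,1,1,1,1,1).

Boundary ∂_2: C_2 → C_1 maps a triangle to the signed sum of its edges. For instance
  ∂cde = de − ce + cd,
  ∂def = ef − df + de.
The resulting 18×12 matrix has rank 12, and its Smith normal form has invariant factors (1,1,1,1,1,1,1,1,1,1,1,2).

Now H_k = ker ∂_k / im ∂_{k+1}, so:

  H_2: rank ker ∂_2 − rank ∂_3 = (12 − 12) − 0 = 0, and there is no ∂_3, so H_2 ≅ 0.

H_2 = 0.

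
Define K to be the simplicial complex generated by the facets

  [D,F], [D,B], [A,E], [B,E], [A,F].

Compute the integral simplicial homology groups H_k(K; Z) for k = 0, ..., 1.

Order the vertices as A < B < D < E < F. Listing each simplex with vertices in this order, K has dimension 1 with simplices:

  0-simplices (5): A, B, D, E, F
  1-simplices (5): AE, AF, BD, BE, DF

Hence C_0 ≅ Z^5, C_1 ≅ Z^5.

∂_1: C_1 → C_0 sends each edge [p,q] (with p < q) to q − p.
The 5×5 boundary matrix has rank 4 and Smith normal form diag(1,1,1,1).

Reading off H_k = ker ∂_k / im ∂_{k+1}:

  H_0: rank C_0 − rank ∂_1 = 5 − 4 = 1, and the invariant factors of ∂_1 are all 1, so H_0 ≅ Z.
  H_1: rank ker ∂_1 − rank ∂_2 = (5 − 4) − 0 = 1, and there is no ∂_2, so H_1 ≅ Z.

As a check, the Euler characteristic is 5 − 5 = 0, which agrees with 1 − 1 = 0.

H_0 = Z,  H_1 = Z.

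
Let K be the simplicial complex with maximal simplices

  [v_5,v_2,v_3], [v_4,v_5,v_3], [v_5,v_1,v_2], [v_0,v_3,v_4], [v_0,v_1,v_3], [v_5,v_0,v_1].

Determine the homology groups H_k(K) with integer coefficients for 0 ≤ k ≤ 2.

H_0 ≅ Z,  H_1 ≅ Z,  H_2 = 0.

Take the total order v_0 < v_1 < v_2 < v_3 < v_4 < v_5 on the vertex set. Then K (dimension 2) consists of the simplices:

  0-simplices (6): [v_0], [v_1], [v_2], [v_3], [v_4], [v_5]
  1-simplices (12): [v_0,v_1], [v_0,v_3], [v_0,v_4], [v_0,v_5], [v_1,v_2], [v_1,v_3], [v_1,v_5], [v_2,v_3], [v_2,v_5], [v_3,v_4], [v_3,v_5], [v_4,v_5]
  2-simplices (6): [v_0,v_1,v_3], [v_0,v_1,v_5], [v_0,v_3,v_4], [v_1,v_2,v_5], [v_2,v_3,v_5], [v_3,v_4,v_5]

giving chain groups C_0 ≅ Z^6, C_1 ≅ Z^12, C_2 ≅ Z^6.

∂_1: C_1 → C_0 is given by ∂[p,q] = [q] − [p]. For instance
  ∂[v_0,v_1] = [v_1] − [v_0].
The resulting 6×12 matrix has rank 5, and its Smith normal form has invariant factors (1,1,1,1,1).

Boundary ∂_2: C_2 → C_1 acts by ∂[p,q,r] = [q,r] − [p,r] + [p,q]. For instance
  ∂[v_1,v_2,v_5] = [v_2,v_5] − [v_1,v_5] + [v_1,v_2],
  ∂[v_0,v_1,v_3] = [v_1,v_3] − [v_0,v_3] + [v_0,v_1].
The resulting 12×6 matrix has rank 6, and its Smith normal form has invariant factors (1,1,1,1,1,1).

From H_k ≅ ker(∂_k) / im(∂_{k+1}) we obtain:

  H_0: rank C_0 − rank ∂_1 = 6 − 5 = 1, and the invariant factors of ∂_1 are all 1, so H_0 ≅ Z.
  H_1: rank ker ∂_1 − rank ∂_2 = (12 − 5) − 6 = 1, and the invariant factors of ∂_2 are all 1, so H_1 ≅ Z.
  H_2: rank ker ∂_2 − rank ∂_3 = (6 − 6) − 0 = 0, and there is no ∂_3, so H_2 ≅ 0.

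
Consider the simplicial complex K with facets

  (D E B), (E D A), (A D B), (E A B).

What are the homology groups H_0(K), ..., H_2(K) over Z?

Order the vertices as A < B < D < E. Listing each simplex with vertices in this order, K has dimension 2 with simplices:

  0-simplices (4): A, B, D, E
  1-simplices (6): AB, AD, AE, BD, BE, DE
  2-simplices (4): ABD, ABE, ADE, BDE

so the chain groups are C_0 ≅ Z^4, C_1 ≅ Z^6, C_2 ≅ Z^4.

Boundary ∂_1: C_1 → C_0 maps an edge to its endpoints' difference, ∂[p,q] = q − p.
The 4×6 boundary matrix has rank 3 and Smith normal form diag(1,1,1).

Boundary ∂_2: C_2 → C_1 sends each 2-simplex [p,q,r] to [q,r] − [p,r] + [p,q]. For instance
  ∂ADE = DE − AE + AD,
  ∂ABD = BD − AD + AB.
The resulting 6×4 matrix has rank 3, and its Smith normal form has invariant factors (1,1,1).

Reading off H_k = ker ∂_k / im ∂_{k+1}:

  H_0: rank C_0 − rank ∂_1 = 4 − 3 = 1, and the invariant factors of ∂_1 are all 1, so H_0 = Z.
  H_1: rank ker ∂_1 − rank ∂_2 = (6 − 3) − 3 = 0, and the invariant factors of ∂_2 are all 1, so H_1 = 0.
  H_2: rank ker ∂_2 − rank ∂_3 = (4 − 3) − 0 = 1, and there is no ∂_3, so H_2 = Z.

H_0 ≅ Z,  H_1 = 0,  H_2 ≅ Z.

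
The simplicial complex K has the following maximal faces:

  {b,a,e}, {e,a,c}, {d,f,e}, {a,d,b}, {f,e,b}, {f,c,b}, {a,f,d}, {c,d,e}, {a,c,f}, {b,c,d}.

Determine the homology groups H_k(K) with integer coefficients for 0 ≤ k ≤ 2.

H_0 = Z,  H_1 = Z/2Z,  H_2 = 0.

Fix the vertex order a < b < c < d < e < f and write every simplex with vertices in increasing order. Then dim K = 2 and the simplices of K are:

  0-simplices (6): a, b, c, d, e, f
  1-simplices (15): ab, ac, ad, ae, af, bc, bd, be, bf, cd, ce, cf, de, df, ef
  2-simplices (10): abd, abe, ace, acf, adf, bcd, bcf, bef, cde, def

so the chain groups are C_0 ≅ Z^6, C_1 ≅ Z^15, C_2 ≅ Z^10.

Boundary ∂_1: C_1 → C_0 is given by ∂[p,q] = [q] − [p]. For instance
  ∂af = f − a.
As a 6×15 matrix over Z this has rank 5, with invariant factors (1,1,1,1,1).

Boundary ∂_2: C_2 → C_1 acts by ∂[p,q,r] = [q,r] − [p,r] + [p,q]. For instance
  ∂adf = df − af + ad,
  ∂ace = ce − ae + ac.
As a 15×10 matrix over Z this has rank 10, with invariant factors (1,1,1,1,1,1,1,1,1,2).

Reading off H_k = ker ∂_k / im ∂_{k+1}:

  H_0: rank C_0 − rank ∂_1 = 6 − 5 = 1, and the invariant factors of ∂_1 are all 1, so H_0 = Z.
  H_1: rank ker ∂_1 − rank ∂_2 = (15 − 5) − 10 = 0, and ∂_2 has invariant factor 2 > 1, so H_1 = Z/2Z.
  H_2: rank ker ∂_2 − rank ∂_3 = (10 − 10) − 0 = 0, and there is no ∂_3, so H_2 = 0.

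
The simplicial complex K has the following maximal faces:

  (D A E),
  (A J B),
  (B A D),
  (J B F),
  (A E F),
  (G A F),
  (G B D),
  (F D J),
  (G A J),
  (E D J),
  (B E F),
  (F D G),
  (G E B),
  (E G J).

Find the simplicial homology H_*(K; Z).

Take the total order A < B < D < E < F < G < J on the vertex set. Then K (dimension 2) consists of the simplices:

  0-simplices (7): A, B, D, E, F, G, J
  1-simplices (21): AB, AD, AE, AF, AG, AJ, BD, BE, BF, BG, BJ, DE, DF, DG, DJ, EF, EG, EJ, FG, FJ, GJ
  2-simplices (14): ABD, ABJ, ADE, AEF, AFG, AGJ, BDG, BEF, BEG, BFJ, DEJ, DFG, DFJ, EGJ

so the chain groups are C_0 ≅ Z^7, C_1 ≅ Z^21, C_2 ≅ Z^14.

∂_1: C_1 → C_0 is given by ∂[p,q] = [q] − [p]. For instance
  ∂BF = F − B.
The 7×21 boundary matrix has rank 6 and Smith normal form diag(1,1,1,1,1,1).

Boundary ∂_2: C_2 → C_1 acts by ∂[p,q,r] = [q,r] − [p,r] + [p,q]. For instance
  ∂AEF = EF − AF + AE,
  ∂EGJ = GJ − EJ + EG.
The 21×14 boundary matrix has rank 13 and Smith normal form diag(1,1,1,1,1,1,1,1,1,1,1,1,1).

Now H_k = ker ∂_k / im ∂_{k+1}, so:

  H_0: rank C_0 − rank ∂_1 = 7 − 6 = 1, and the invariant factors of ∂_1 are all 1, so H_0 = Z.
  H_1: rank ker ∂_1 − rank ∂_2 = (21 − 6) − 13 = 2, and the invariant factors of ∂_2 are all 1, so H_1 = Z^2.
  H_2: rank ker ∂_2 − rank ∂_3 = (14 − 13) − 0 = 1, and there is no ∂_3, so H_2 = Z.

H_0 = Z,  H_1 = Z^2,  H_2 = Z.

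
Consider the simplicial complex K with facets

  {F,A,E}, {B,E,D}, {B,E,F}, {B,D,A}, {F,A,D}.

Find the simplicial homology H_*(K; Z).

H_0 = Z,  H_1 = Z,  H_2 = 0.

Take the total order A < B < D < E < F on the vertex set. Then K (dimension 2) consists of the simplices:

  0-simplices (5): A, B, D, E, F
  1-simplices (10): AB, AD, AE, AF, BD, BE, BF, DE, DF, EF
  2-simplices (5): ABD, ADF, AEF, BDE, BEF

Hence C_0 ≅ Z^5, C_1 ≅ Z^10, C_2 ≅ Z^5.

The boundary map ∂_1: C_1 → C_0 maps an edge to its endpoints' difference, ∂[p,q] = q − p.
The 5×10 boundary matrix has rank 4 and Smith normal form diag(1,1,1,1).

∂_2: C_2 → C_1 sends each 2-simplex [p,q,r] to [q,r] − [p,r] + [p,q]. For instance
  ∂ADF = DF − AF + AD,
  ∂AEF = EF − AF + AE.
This gives a 10×5 integer matrix of rank 5; reducing to Smith normal form yields diagonal entries (1,1,1,1,1).

Now H_k = ker ∂_k / im ∂_{k+1}, so:

  H_0: rank C_0 − rank ∂_1 = 5 − 4 = 1, and the invariant factors of ∂_1 are all 1, so H_0 ≅ Z.
  H_1: rank ker ∂_1 − rank ∂_2 = (10 − 4) − 5 = 1, and the invariant factors of ∂_2 are all 1, so H_1 ≅ Z.
  H_2: rank ker ∂_2 − rank ∂_3 = (5 − 5) − 0 = 0, and there is no ∂_3, so H_2 ≅ 0.

(K is a triangulation of the Möbius band.)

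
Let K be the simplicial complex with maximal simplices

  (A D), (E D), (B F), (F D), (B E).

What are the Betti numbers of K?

b_0 = 1, b_1 = 1.

K has 5 vertices, 5 edges.
rank ∂_0 = 0, rank ∂_1 = 4 ⇒ b_0 = 5 − 0 − 4 = 1; all invariant factors of ∂_1 are 1 so no torsion. So H_0 ≅ Z.
rank ∂_1 = 4, rank ∂_2 = 0 ⇒ b_1 = 5 − 4 − 0 = 1. So H_1 ≅ Z.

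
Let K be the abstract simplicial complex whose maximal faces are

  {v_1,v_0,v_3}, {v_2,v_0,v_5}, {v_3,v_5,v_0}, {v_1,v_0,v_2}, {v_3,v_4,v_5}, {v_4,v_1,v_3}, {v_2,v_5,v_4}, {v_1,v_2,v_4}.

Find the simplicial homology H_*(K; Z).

Fix the vertex order v_0 < v_1 < v_2 < v_3 < v_4 < v_5 and write every simplex with vertices in increasing order. Then dim K = 2 and the simplices of K are:

  0-simplices (6): [v_0], [v_1], [v_2], [v_3], [v_4], [v_5]
  1-simplices (12): [v_0,v_1], [v_0,v_2], [v_0,v_3], [v_0,v_5], [v_1,v_2], [v_1,v_3], [v_1,v_4], [v_2,v_4], [v_2,v_5], [v_3,v_4], [v_3,v_5], [v_4,v_5]
  2-simplices (8): [v_0,v_1,v_2], [v_0,v_1,v_3], [v_0,v_2,v_5], [v_0,v_3,v_5], [v_1,v_2,v_4], [v_1,v_3,v_4], [v_2,v_4,v_5], [v_3,v_4,v_5]

so the chain groups are C_0 ≅ Z^6, C_1 ≅ Z^12, C_2 ≅ Z^8.

∂_1: C_1 → C_0 sends each edge [p,q] (with p < q) to q − p. For instance
  ∂[v_2,v_5] = [v_5] − [v_2].
As a 6×12 matrix over Z this has rank 5, with invariant factors (1,1,1,1,1).

The boundary map ∂_2: C_2 → C_1 sends each 2-simplex [p,q,r] to [q,r] − [p,r] + [p,q]. For instance
  ∂[v_0,v_2,v_5] = [v_2,v_5] − [v_0,v_5] + [v_0,v_2],
  ∂[v_1,v_3,v_4] = [v_3,v_4] − [v_1,v_4] + [v_1,v_3].
As a 12×8 matrix over Z this has rank 7, with invariant factors (1,1,1,1,1,1,1).

Reading off H_k = ker ∂_k / im ∂_{k+1}:

  H_0: rank C_0 − rank ∂_1 = 6 − 5 = 1, and the invariant factors of ∂_1 are all 1, so H_0 = Z.
  H_1: rank ker ∂_1 − rank ∂_2 = (12 − 5) − 7 = 0, and the invariant factors of ∂_2 are all 1, so H_1 = 0.
  H_2: rank ker ∂_2 − rank ∂_3 = (8 − 7) − 0 = 1, and there is no ∂_3, so H_2 = Z.

(K is a triangulation of the 2-sphere S^2.)

H_0 = Z,  H_1 = 0,  H_2 = Z.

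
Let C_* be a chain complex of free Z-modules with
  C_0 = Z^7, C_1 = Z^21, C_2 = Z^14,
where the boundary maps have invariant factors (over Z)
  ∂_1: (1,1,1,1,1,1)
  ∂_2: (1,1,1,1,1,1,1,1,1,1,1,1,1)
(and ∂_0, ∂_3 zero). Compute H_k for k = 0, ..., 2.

H_0 = Z,  H_1 = Z^2,  H_2 = Z.

H_0: b_0 = 7 − 0 − 6 = 1; torsion from ∂_1 factors > 1: none. So H_0 = Z.
H_1: b_1 = 21 − 6 − 13 = 2; torsion from ∂_2 factors > 1: none. So H_1 = Z^2.
H_2: b_2 = 14 − 13 − 0 = 1; torsion from ∂_3 factors > 1: none. So H_2 = Z.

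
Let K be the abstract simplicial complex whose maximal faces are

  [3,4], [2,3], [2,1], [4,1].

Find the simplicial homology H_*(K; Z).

Fix the vertex order 1 < 2 < 3 < 4 and write every simplex with vertices in increasing order. Then dim K = 1 and the simplices of K are:

  0-simplices (4): [1], [2], [3], [4]
  1-simplices (4): [1,2], [1,4], [2,3], [3,4]

giving chain groups C_0 ≅ Z^4, C_1 ≅ Z^4.

Boundary ∂_1: C_1 → C_0 sends each edge [p,q] (with p < q) to q − p. For instance
  ∂[3,4] = [4] − [3].
The 4×4 boundary matrix has rank 3 and Smith normal form diag(1,1,1).

Computing H_k = (kernel of ∂_k) / (image of ∂_{k+1}):

  H_0: rank C_0 − rank ∂_1 = 4 − 3 = 1, and the invariant factors of ∂_1 are all 1, so H_0 ≅ Z.
  H_1: rank ker ∂_1 − rank ∂_2 = (4 − 3) − 0 = 1, and there is no ∂_2, so H_1 ≅ Z.

As a check, the Euler characteristic is 4 − 4 = 0, which agrees with 1 − 1 = 0.
(K is a triangulation of the circle S^1.)

H_0 = Z,  H_1 = Z.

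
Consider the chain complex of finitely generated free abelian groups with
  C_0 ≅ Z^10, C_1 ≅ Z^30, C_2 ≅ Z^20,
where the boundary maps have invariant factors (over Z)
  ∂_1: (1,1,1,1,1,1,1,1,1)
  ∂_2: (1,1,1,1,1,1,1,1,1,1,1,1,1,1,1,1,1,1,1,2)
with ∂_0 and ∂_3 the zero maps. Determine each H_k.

H_0: b_0 = 10 − 0 − 9 = 1; torsion from ∂_1 factors > 1: none. So H_0 = Z.
H_1: b_1 = 30 − 9 − 20 = 1; torsion from ∂_2 factors > 1: [2]. So H_1 = Z ⊕ Z/2Z.
H_2: b_2 = 20 − 20 − 0 = 0; torsion from ∂_3 factors > 1: none. So H_2 = 0.

H_0 = Z,  H_1 = Z ⊕ Z/2Z,  H_2 = 0.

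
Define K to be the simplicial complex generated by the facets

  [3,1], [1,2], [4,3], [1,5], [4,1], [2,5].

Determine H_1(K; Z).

Take the total order 1 < 2 < 3 < 4 < 5 on the vertex set. Then K (dimension 1) consists of the simplices:

  0-simplices (5): [1], [2], [3], [4], [5]
  1-simplices (6): [1,2], [1,3], [1,4], [1,5], [2,5], [3,4]

giving chain groups C_0 ≅ Z^5, C_1 ≅ Z^6.

Boundary ∂_1: C_1 → C_0 maps an edge to its endpoints' difference, ∂[p,q] = q − p. For instance
  ∂[1,4] = [4] − [1].
As a 5×6 matrix over Z this has rank 4, with invariant factors (1,1,1,1).

From H_k ≅ ker(∂_k) / im(∂_{k+1}) we obtain:

  H_1: rank ker ∂_1 − rank ∂_2 = (6 − 4) − 0 = 2, and there is no ∂_2, so H_1 ≅ Z^2.

(K is a triangulation of a wedge of 2 circles.)

H_1 ≅ Z^2.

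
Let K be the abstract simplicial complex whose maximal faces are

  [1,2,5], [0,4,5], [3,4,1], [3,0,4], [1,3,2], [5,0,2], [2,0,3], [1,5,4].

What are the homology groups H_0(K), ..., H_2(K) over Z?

H_0 ≅ Z,  H_1 = 0,  H_2 ≅ Z.

Order the vertices as 0 < 1 < 2 < 3 < 4 < 5. Listing each simplex with vertices in this order, K has dimension 2 with simplices:

  0-simplices (6): [0], [1], [2], [3], [4], [5]
  1-simplices (12): [0,2], [0,3], [0,4], [0,5], [1,2], [1,3], [1,4], [1,5], [2,3], [2,5], [3,4], [4,5]
  2-simplices (8): [0,2,3], [0,2,5], [0,3,4], [0,4,5], [1,2,3], [1,2,5], [1,3,4], [1,4,5]

giving chain groups C_0 ≅ Z^6, C_1 ≅ Z^12, C_2 ≅ Z^8.

∂_1: C_1 → C_0 sends each edge [p,q] (with p < q) to q − p. For instance
  ∂[2,3] = [3] − [2].
This gives a 6×12 integer matrix of rank 5; reducing to Smith normal form yields diagonal entries (1,1,1,1,1).

Boundary ∂_2: C_2 → C_1 acts by ∂[p,q,r] = [q,r] − [p,r] + [p,q]. For instance
  ∂[0,4,5] = [4,5] − [0,5] + [0,4],
  ∂[0,2,3] = [2,3] − [0,3] + [0,2].
The resulting 12×8 matrix has rank 7, and its Smith normal form has invariant factors (1,1,1,1,1,1,1).

From H_k ≅ ker(∂_k) / im(∂_{k+1}) we obtain:

  H_0: rank C_0 − rank ∂_1 = 6 − 5 = 1, and the invariant factors of ∂_1 are all 1, so H_0 = Z.
  H_1: rank ker ∂_1 − rank ∂_2 = (12 − 5) − 7 = 0, and the invariant factors of ∂_2 are all 1, so H_1 = 0.
  H_2: rank ker ∂_2 − rank ∂_3 = (8 − 7) − 0 = 1, and there is no ∂_3, so H_2 = Z.

(K is a triangulation of the 2-sphere S^2.)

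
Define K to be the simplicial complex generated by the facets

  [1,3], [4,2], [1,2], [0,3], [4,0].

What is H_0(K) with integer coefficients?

Take the total order 0 < 1 < 2 < 3 < 4 on the vertex set. Then K (dimension 1) consists of the simplices:

  0-simplices (5): [0], [1], [2], [3], [4]
  1-simplices (5): [0,3], [0,4], [1,2], [1,3], [2,4]

giving chain groups C_0 ≅ Z^5, C_1 ≅ Z^5.

∂_1: C_1 → C_0 is given by ∂[p,q] = [q] − [p].
As a 5×5 matrix over Z this has rank 4, with invariant factors (1,1,1,1).

From H_k ≅ ker(∂_k) / im(∂_{k+1}) we obtain:

  H_0: rank C_0 − rank ∂_1 = 5 − 4 = 1, and the invariant factors of ∂_1 are all 1, so H_0 = Z.

H_0 = Z.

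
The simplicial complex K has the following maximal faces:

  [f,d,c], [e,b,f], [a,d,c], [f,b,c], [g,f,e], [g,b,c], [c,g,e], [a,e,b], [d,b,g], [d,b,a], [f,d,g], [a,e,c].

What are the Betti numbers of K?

We work with the vertex ordering a < b < c < d < e < f < g. The simplices of K, each written with vertices in increasing order, are:

  0-simplices (7): a, b, c, d, e, f, g
  1-simplices (18): ab, ac, ad, ae, bc, bd, be, bf, bg, cd, ce, cf, cg, df, dg, ef, eg, fg
  2-simplices (12): abd, abe, acd, ace, bcf, bcg, bdg, bef, cdf, ceg, dfg, efg

Hence C_0 ≅ Z^7, C_1 ≅ Z^18, C_2 ≅ Z^12.

∂_1: C_1 → C_0 maps an edge to its endpoints' difference, ∂[p,q] = q − p. For instance
  ∂bc = c − b.
The resulting 7×18 matrix has rank 6, and its Smith normal form has invariant factors (1,1,1,1,1,1).

Boundary ∂_2: C_2 → C_1 sends each 2-simplex [p,q,r] to [q,r] − [p,r] + [p,q]. For instance
  ∂bef = ef − bf + be,
  ∂bcg = cg − bg + bc.
As a 18×12 matrix over Z this has rank 12, with invariant factors (1,1,1,1,1,1,1,1,1,1,1,2).

Reading off H_k = ker ∂_k / im ∂_{k+1}:

  H_0: rank C_0 − rank ∂_1 = 7 − 6 = 1, and the invariant factors of ∂_1 are all 1, so H_0 = Z.
  H_1: rank ker ∂_1 − rank ∂_2 = (18 − 6) − 12 = 0, and ∂_2 has invariant factor 2 > 1, so H_1 = Z/2Z.
  H_2: rank ker ∂_2 − rank ∂_3 = (12 − 12) − 0 = 0, and there is no ∂_3, so H_2 = 0.

(K is a triangulation of the real projective plane RP^2.)

Hence the Betti numbers are b_0 = 1, b_1 = 0, b_2 = 0.

b_0 = 1, b_1 = 0, b_2 = 0.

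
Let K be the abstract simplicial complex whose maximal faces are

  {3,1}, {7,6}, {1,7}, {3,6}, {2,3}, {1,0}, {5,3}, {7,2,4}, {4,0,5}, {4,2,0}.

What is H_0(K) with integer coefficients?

H_0 = Z.

We work with the vertex ordering 0 < 1 < 2 < 3 < 4 < 5 < 6 < 7. The simplices of K, each written with vertices in increasing order, are:

  0-simplices (8): [0], [1], [2], [3], [4], [5], [6], [7]
  1-simplices (14): [0,1], [0,2], [0,4], [0,5], [1,3], [1,7], [2,3], [2,4], [2,7], [3,5], [3,6], [4,5], [4,7], [6,7]
  2-simplices (3): [0,2,4], [0,4,5], [2,4,7]

giving chain groups C_0 ≅ Z^8, C_1 ≅ Z^14, C_2 ≅ Z^3.

Boundary ∂_1: C_1 → C_0 is given by ∂[p,q] = [q] − [p]. For instance
  ∂[0,2] = [2] − [0].
This gives a 8×14 integer matrix of rank 7; reducing to Smith normal form yields diagonal entries (1,1,1,1,1,1,1).

∂_2: C_2 → C_1 acts by ∂[p,q,r] = [q,r] − [p,r] + [p,q]. For instance
  ∂[0,2,4] = [2,4] − [0,4] + [0,2],
  ∂[2,4,7] = [4,7] − [2,7] + [2,4].
The resulting 14×3 matrix has rank 3, and its Smith normal form has invariant factors (1,1,1).

Computing H_k = (kernel of ∂_k) / (image of ∂_{k+1}):

  H_0: rank C_0 − rank ∂_1 = 8 − 7 = 1, and the invariant factors of ∂_1 are all 1, so H_0 = Z.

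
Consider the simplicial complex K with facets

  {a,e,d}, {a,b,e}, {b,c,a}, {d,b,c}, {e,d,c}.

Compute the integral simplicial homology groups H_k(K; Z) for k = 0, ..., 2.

H_0 = Z,  H_1 = Z,  H_2 = 0.

K has 5 vertices, 10 edges, 5 triangles.
rank ∂_0 = 0, rank ∂_1 = 4 ⇒ b_0 = 5 − 0 − 4 = 1; all invariant factors of ∂_1 are 1 so no torsion. So H_0 = Z.
rank ∂_1 = 4, rank ∂_2 = 5 ⇒ b_1 = 10 − 4 − 5 = 1; all invariant factors of ∂_2 are 1 so no torsion. So H_1 = Z.
rank ∂_2 = 5, rank ∂_3 = 0 ⇒ b_2 = 5 − 5 − 0 = 0. So H_2 = 0.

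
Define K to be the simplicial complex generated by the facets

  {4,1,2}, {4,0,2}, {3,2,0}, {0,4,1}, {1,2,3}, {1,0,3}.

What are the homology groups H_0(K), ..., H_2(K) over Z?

K has 5 vertices, 9 edges, 6 triangles.
rank ∂_0 = 0, rank ∂_1 = 4 ⇒ b_0 = 5 − 0 − 4 = 1; all invariant factors of ∂_1 are 1 so no torsion. So H_0 ≅ Z.
rank ∂_1 = 4, rank ∂_2 = 5 ⇒ b_1 = 9 − 4 − 5 = 0; all invariant factors of ∂_2 are 1 so no torsion. So H_1 ≅ 0.
rank ∂_2 = 5, rank ∂_3 = 0 ⇒ b_2 = 6 − 5 − 0 = 1. So H_2 ≅ Z.

H_0 = Z,  H_1 = 0,  H_2 = Z.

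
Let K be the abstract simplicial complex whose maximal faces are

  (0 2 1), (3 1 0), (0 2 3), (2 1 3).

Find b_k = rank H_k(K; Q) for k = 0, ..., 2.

b_0 = 1, b_1 = 0, b_2 = 1.

Order the vertices as 0 < 1 < 2 < 3. Listing each simplex with vertices in this order, K has dimension 2 with simplices:

  0-simplices (4): [0], [1], [2], [3]
  1-simplices (6): [0,1], [0,2], [0,3], [1,2], [1,3], [2,3]
  2-simplices (4): [0,1,2], [0,1,3], [0,2,3], [1,2,3]

so the chain groups are C_0 ≅ Z^4, C_1 ≅ Z^6, C_2 ≅ Z^4.

The boundary map ∂_1: C_1 → C_0 maps an edge to its endpoints' difference, ∂[p,q] = q − p.
The resulting 4×6 matrix has rank 3, and its Smith normal form has invariant factors (1,1,1).

∂_2: C_2 → C_1 acts by ∂[p,q,r] = [q,r] − [p,r] + [p,q]. For instance
  ∂[0,1,3] = [1,3] − [0,3] + [0,1],
  ∂[0,1,2] = [1,2] − [0,2] + [0,1].
As a 6×4 matrix over Z this has rank 3, with invariant factors (1,1,1).

From H_k ≅ ker(∂_k) / im(∂_{k+1}) we obtain:

  H_0: rank C_0 − rank ∂_1 = 4 − 3 = 1, and the invariant factors of ∂_1 are all 1, so H_0 = Z.
  H_1: rank ker ∂_1 − rank ∂_2 = (6 − 3) − 3 = 0, and the invariant factors of ∂_2 are all 1, so H_1 = 0.
  H_2: rank ker ∂_2 − rank ∂_3 = (4 − 3) − 0 = 1, and there is no ∂_3, so H_2 = Z.

Hence the Betti numbers are b_0 = 1, b_1 = 0, b_2 = 1.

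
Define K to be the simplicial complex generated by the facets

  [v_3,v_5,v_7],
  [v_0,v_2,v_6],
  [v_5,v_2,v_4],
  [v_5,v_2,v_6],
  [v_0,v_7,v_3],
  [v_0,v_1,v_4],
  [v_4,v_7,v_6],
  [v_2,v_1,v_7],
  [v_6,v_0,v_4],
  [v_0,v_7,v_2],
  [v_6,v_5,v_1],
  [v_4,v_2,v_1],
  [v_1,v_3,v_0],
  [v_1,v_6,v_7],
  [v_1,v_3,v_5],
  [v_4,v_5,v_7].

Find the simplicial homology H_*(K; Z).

H_0 = Z,  H_1 = Z^2,  H_2 = Z.

We work with the vertex ordering v_0 < v_1 < v_2 < v_3 < v_4 < v_5 < v_6 < v_7. The simplices of K, each written with vertices in increasing order, are:

  0-simplices (8): [v_0], [v_1], [v_2], [v_3], [v_4], [v_5], [v_6], [v_7]
  1-simplices (24): (24 of them)
  2-simplices (16): (16 of them)

Hence C_0 ≅ Z^8, C_1 ≅ Z^24, C_2 ≅ Z^16.

The boundary map ∂_1: C_1 → C_0 maps an edge to its endpoints' difference, ∂[p,q] = q − p.
The 8×24 boundary matrix has rank 7 and Smith normal form diag(1,1,1,1,1,1,1).

∂_2: C_2 → C_1 maps a triangle to the signed sum of its edges. For instance
  ∂[v_0,v_4,v_6] = [v_4,v_6] − [v_0,v_6] + [v_0,v_4],
  ∂[v_1,v_2,v_7] = [v_2,v_7] − [v_1,v_7] + [v_1,v_2].
The 24×16 boundary matrix has rank 15 and Smith normal form diag(1,1,1,1,1,1,1,1,1,1,1,1,1,1,1).

Now H_k = ker ∂_k / im ∂_{k+1}, so:

  H_0: rank C_0 − rank ∂_1 = 8 − 7 = 1, and the invariant factors of ∂_1 are all 1, so H_0 ≅ Z.
  H_1: rank ker ∂_1 − rank ∂_2 = (24 − 7) − 15 = 2, and the invariant factors of ∂_2 are all 1, so H_1 ≅ Z^2.
  H_2: rank ker ∂_2 − rank ∂_3 = (16 − 15) − 0 = 1, and there is no ∂_3, so H_2 ≅ Z.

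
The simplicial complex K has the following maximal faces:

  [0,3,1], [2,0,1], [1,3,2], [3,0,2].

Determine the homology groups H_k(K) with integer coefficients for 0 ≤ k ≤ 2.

Take the total order 0 < 1 < 2 < 3 on the vertex set. Then K (dimension 2) consists of the simplices:

  0-simplices (4): [0], [1], [2], [3]
  1-simplices (6): [0,1], [0,2], [0,3], [1,2], [1,3], [2,3]
  2-simplices (4): [0,1,2], [0,1,3], [0,2,3], [1,2,3]

so the chain groups are C_0 ≅ Z^4, C_1 ≅ Z^6, C_2 ≅ Z^4.

∂_1: C_1 → C_0 maps an edge to its endpoints' difference, ∂[p,q] = q − p. For instance
  ∂[0,3] = [3] − [0].
This gives a 4×6 integer matrix of rank 3; reducing to Smith normal form yields diagonal entries (1,1,1).

The boundary map ∂_2: C_2 → C_1 maps a triangle to the signed sum of its edges. For instance
  ∂[1,2,3] = [2,3] − [1,3] + [1,2],
  ∂[0,2,3] = [2,3] − [0,3] + [0,2].
This gives a 6×4 integer matrix of rank 3; reducing to Smith normal form yields diagonal entries (1,1,1).

Reading off H_k = ker ∂_k / im ∂_{k+1}:

  H_0: rank C_0 − rank ∂_1 = 4 − 3 = 1, and the invariant factors of ∂_1 are all 1, so H_0 ≅ Z.
  H_1: rank ker ∂_1 − rank ∂_2 = (6 − 3) − 3 = 0, and the invariant factors of ∂_2 are all 1, so H_1 ≅ 0.
  H_2: rank ker ∂_2 − rank ∂_3 = (4 − 3) − 0 = 1, and there is no ∂_3, so H_2 ≅ Z.

As a check, the Euler characteristic is 4 − 6 + 4 = 2, which agrees with 1 − 0 + 1 = 2.
(K is a triangulation of the 2-sphere S^2.)

H_0 ≅ Z,  H_1 = 0,  H_2 ≅ Z.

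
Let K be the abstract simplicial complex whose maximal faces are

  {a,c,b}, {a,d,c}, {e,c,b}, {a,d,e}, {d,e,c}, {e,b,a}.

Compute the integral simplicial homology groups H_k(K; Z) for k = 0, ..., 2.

H_0 ≅ Z,  H_1 = 0,  H_2 ≅ Z.

Fix the vertex order a < b < c < d < e and write every simplex with vertices in increasing order. Then dim K = 2 and the simplices of K are:

  0-simplices (5): a, b, c, d, e
  1-simplices (9): ab, ac, ad, ae, bc, be, cd, ce, de
  2-simplices (6): abc, abe, acd, ade, bce, cde

Hence C_0 ≅ Z^5, C_1 ≅ Z^9, C_2 ≅ Z^6.

The boundary map ∂_1: C_1 → C_0 maps an edge to its endpoints' difference, ∂[p,q] = q − p. For instance
  ∂de = e − d.
The resulting 5×9 matrix has rank 4, and its Smith normal form has invariant factors (1,1,1,1).

The boundary map ∂_2: C_2 → C_1 maps a triangle to the signed sum of its edges. For instance
  ∂bce = ce − be + bc,
  ∂ade = de − ae + ad.
This gives a 9×6 integer matrix of rank 5; reducing to Smith normal form yields diagonal entries (1,1,1,1,1).

Computing H_k = (kernel of ∂_k) / (image of ∂_{k+1}):

  H_0: rank C_0 − rank ∂_1 = 5 − 4 = 1, and the invariant factors of ∂_1 are all 1, so H_0 = Z.
  H_1: rank ker ∂_1 − rank ∂_2 = (9 − 4) − 5 = 0, and the invariant factors of ∂_2 are all 1, so H_1 = 0.
  H_2: rank ker ∂_2 − rank ∂_3 = (6 − 5) − 0 = 1, and there is no ∂_3, so H_2 = Z.

As a check, the Euler characteristic is 5 − 9 + 6 = 2, which agrees with 1 − 0 + 1 = 2.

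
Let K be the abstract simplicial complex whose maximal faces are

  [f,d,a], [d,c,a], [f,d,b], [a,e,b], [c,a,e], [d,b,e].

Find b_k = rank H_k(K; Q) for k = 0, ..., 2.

Take the total order a < b < c < d < e < f on the vertex set. Then K (dimension 2) consists of the simplices:

  0-simplices (6): a, b, c, d, e, f
  1-simplices (12): ab, ac, ad, ae, af, bd, be, bf, cd, ce, de, df
  2-simplices (6): abe, acd, ace, adf, bde, bdf

Hence C_0 ≅ Z^6, C_1 ≅ Z^12, C_2 ≅ Z^6.

∂_1: C_1 → C_0 sends each edge [p,q] (with p < q) to q − p.
The resulting 6×12 matrix has rank 5, and its Smith normal form has invariant factors (1,1,1,1,1).

Boundary ∂_2: C_2 → C_1 sends each 2-simplex [p,q,r] to [q,r] − [p,r] + [p,q]. For instance
  ∂acd = cd − ad + ac,
  ∂adf = df − af + ad.
As a 12×6 matrix over Z this has rank 6, with invariant factors (1,1,1,1,1,1).

Now H_k = ker ∂_k / im ∂_{k+1}, so:

  H_0: rank C_0 − rank ∂_1 = 6 − 5 = 1, and the invariant factors of ∂_1 are all 1, so H_0 = Z.
  H_1: rank ker ∂_1 − rank ∂_2 = (12 − 5) − 6 = 1, and the invariant factors of ∂_2 are all 1, so H_1 = Z.
  H_2: rank ker ∂_2 − rank ∂_3 = (6 − 6) − 0 = 0, and there is no ∂_3, so H_2 = 0.

As a check, the Euler characteristic is 6 − 12 + 6 = 0, which agrees with 1 − 1 + 0 = 0.

Hence the Betti numbers are b_0 = 1, b_1 = 1, b_2 = 0.

b_0 = 1, b_1 = 1, b_2 = 0.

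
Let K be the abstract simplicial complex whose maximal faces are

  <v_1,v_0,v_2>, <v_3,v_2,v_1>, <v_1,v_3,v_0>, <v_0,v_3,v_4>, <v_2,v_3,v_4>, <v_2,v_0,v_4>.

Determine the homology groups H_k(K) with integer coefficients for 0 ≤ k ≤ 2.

H_0 ≅ Z,  H_1 = 0,  H_2 ≅ Z.

Take the total order v_0 < v_1 < v_2 < v_3 < v_4 on the vertex set. Then K (dimension 2) consists of the simplices:

  0-simplices (5): [v_0], [v_1], [v_2], [v_3], [v_4]
  1-simplices (9): [v_0,v_1], [v_0,v_2], [v_0,v_3], [v_0,v_4], [v_1,v_2], [v_1,v_3], [v_2,v_3], [v_2,v_4], [v_3,v_4]
  2-simplices (6): [v_0,v_1,v_2], [v_0,v_1,v_3], [v_0,v_2,v_4], [v_0,v_3,v_4], [v_1,v_2,v_3], [v_2,v_3,v_4]

giving chain groups C_0 ≅ Z^5, C_1 ≅ Z^9, C_2 ≅ Z^6.

Boundary ∂_1: C_1 → C_0 maps an edge to its endpoints' difference, ∂[p,q] = q − p. For instance
  ∂[v_0,v_1] = [v_1] − [v_0].
The 5×9 boundary matrix has rank 4 and Smith normal form diag(1,1,1,1).

Boundary ∂_2: C_2 → C_1 sends each 2-simplex [p,q,r] to [q,r] − [p,r] + [p,q]. For instance
  ∂[v_0,v_2,v_4] = [v_2,v_4] − [v_0,v_4] + [v_0,v_2],
  ∂[v_2,v_3,v_4] = [v_3,v_4] − [v_2,v_4] + [v_2,v_3].
The resulting 9×6 matrix has rank 5, and its Smith normal form has invariant factors (1,1,1,1,1).

Now H_k = ker ∂_k / im ∂_{k+1}, so:

  H_0: rank C_0 − rank ∂_1 = 5 − 4 = 1, and the invariant factors of ∂_1 are all 1, so H_0 = Z.
  H_1: rank ker ∂_1 − rank ∂_2 = (9 − 4) − 5 = 0, and the invariant factors of ∂_2 are all 1, so H_1 = 0.
  H_2: rank ker ∂_2 − rank ∂_3 = (6 − 5) − 0 = 1, and there is no ∂_3, so H_2 = Z.

(K is a triangulation of the 2-sphere S^2.)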